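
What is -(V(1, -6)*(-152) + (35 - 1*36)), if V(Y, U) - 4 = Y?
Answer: 761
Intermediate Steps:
V(Y, U) = 4 + Y
-(V(1, -6)*(-152) + (35 - 1*36)) = -((4 + 1)*(-152) + (35 - 1*36)) = -(5*(-152) + (35 - 36)) = -(-760 - 1) = -1*(-761) = 761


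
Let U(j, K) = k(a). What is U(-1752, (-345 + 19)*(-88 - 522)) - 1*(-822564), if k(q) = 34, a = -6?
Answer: 822598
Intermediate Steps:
U(j, K) = 34
U(-1752, (-345 + 19)*(-88 - 522)) - 1*(-822564) = 34 - 1*(-822564) = 34 + 822564 = 822598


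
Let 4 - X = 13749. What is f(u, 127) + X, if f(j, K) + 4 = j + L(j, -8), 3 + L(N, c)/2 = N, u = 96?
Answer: -13467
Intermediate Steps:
X = -13745 (X = 4 - 1*13749 = 4 - 13749 = -13745)
L(N, c) = -6 + 2*N
f(j, K) = -10 + 3*j (f(j, K) = -4 + (j + (-6 + 2*j)) = -4 + (-6 + 3*j) = -10 + 3*j)
f(u, 127) + X = (-10 + 3*96) - 13745 = (-10 + 288) - 13745 = 278 - 13745 = -13467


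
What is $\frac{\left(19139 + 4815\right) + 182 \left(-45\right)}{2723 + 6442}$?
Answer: $\frac{15764}{9165} \approx 1.72$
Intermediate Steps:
$\frac{\left(19139 + 4815\right) + 182 \left(-45\right)}{2723 + 6442} = \frac{23954 - 8190}{9165} = 15764 \cdot \frac{1}{9165} = \frac{15764}{9165}$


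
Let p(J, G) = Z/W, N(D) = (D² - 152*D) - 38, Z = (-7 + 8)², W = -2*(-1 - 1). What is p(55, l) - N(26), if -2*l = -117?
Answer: 13257/4 ≈ 3314.3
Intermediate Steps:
l = 117/2 (l = -½*(-117) = 117/2 ≈ 58.500)
W = 4 (W = -2*(-2) = 4)
Z = 1 (Z = 1² = 1)
N(D) = -38 + D² - 152*D
p(J, G) = ¼ (p(J, G) = 1/4 = 1*(¼) = ¼)
p(55, l) - N(26) = ¼ - (-38 + 26² - 152*26) = ¼ - (-38 + 676 - 3952) = ¼ - 1*(-3314) = ¼ + 3314 = 13257/4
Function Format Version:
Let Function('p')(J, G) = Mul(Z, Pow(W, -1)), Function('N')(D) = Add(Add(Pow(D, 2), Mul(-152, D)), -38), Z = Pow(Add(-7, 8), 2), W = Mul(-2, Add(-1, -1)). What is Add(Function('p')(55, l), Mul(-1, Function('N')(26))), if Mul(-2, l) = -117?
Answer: Rational(13257, 4) ≈ 3314.3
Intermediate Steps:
l = Rational(117, 2) (l = Mul(Rational(-1, 2), -117) = Rational(117, 2) ≈ 58.500)
W = 4 (W = Mul(-2, -2) = 4)
Z = 1 (Z = Pow(1, 2) = 1)
Function('N')(D) = Add(-38, Pow(D, 2), Mul(-152, D))
Function('p')(J, G) = Rational(1, 4) (Function('p')(J, G) = Mul(1, Pow(4, -1)) = Mul(1, Rational(1, 4)) = Rational(1, 4))
Add(Function('p')(55, l), Mul(-1, Function('N')(26))) = Add(Rational(1, 4), Mul(-1, Add(-38, Pow(26, 2), Mul(-152, 26)))) = Add(Rational(1, 4), Mul(-1, Add(-38, 676, -3952))) = Add(Rational(1, 4), Mul(-1, -3314)) = Add(Rational(1, 4), 3314) = Rational(13257, 4)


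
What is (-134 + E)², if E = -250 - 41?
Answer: 180625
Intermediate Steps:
E = -291
(-134 + E)² = (-134 - 291)² = (-425)² = 180625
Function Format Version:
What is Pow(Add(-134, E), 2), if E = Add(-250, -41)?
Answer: 180625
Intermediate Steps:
E = -291
Pow(Add(-134, E), 2) = Pow(Add(-134, -291), 2) = Pow(-425, 2) = 180625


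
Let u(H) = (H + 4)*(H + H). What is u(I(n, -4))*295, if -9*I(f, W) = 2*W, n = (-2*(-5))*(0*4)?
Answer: 207680/81 ≈ 2563.9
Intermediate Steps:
n = 0 (n = 10*0 = 0)
I(f, W) = -2*W/9
u(H) = 2*H*(4 + H) (u(H) = (4 + H)*(2*H) = 2*H*(4 + H))
u(I(n, -4))*295 = (2*(-2/9*(-4))*(4 - 2/9*(-4)))*295 = (2*(8/9)*(4 + 8/9))*295 = (2*(8/9)*(44/9))*295 = (704/81)*295 = 207680/81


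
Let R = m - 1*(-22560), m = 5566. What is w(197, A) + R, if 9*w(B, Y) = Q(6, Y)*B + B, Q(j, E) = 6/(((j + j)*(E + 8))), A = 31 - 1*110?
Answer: 11990935/426 ≈ 28148.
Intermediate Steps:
A = -79 (A = 31 - 110 = -79)
Q(j, E) = 3/(j*(8 + E)) (Q(j, E) = 6/(((2*j)*(8 + E))) = 6/((2*j*(8 + E))) = 6*(1/(2*j*(8 + E))) = 3/(j*(8 + E)))
R = 28126 (R = 5566 - 1*(-22560) = 5566 + 22560 = 28126)
w(B, Y) = B/9 + B/(18*(8 + Y)) (w(B, Y) = ((3/(6*(8 + Y)))*B + B)/9 = ((3*(⅙)/(8 + Y))*B + B)/9 = ((1/(2*(8 + Y)))*B + B)/9 = (B/(2*(8 + Y)) + B)/9 = (B + B/(2*(8 + Y)))/9 = B/9 + B/(18*(8 + Y)))
w(197, A) + R = (1/18)*197*(17 + 2*(-79))/(8 - 79) + 28126 = (1/18)*197*(17 - 158)/(-71) + 28126 = (1/18)*197*(-1/71)*(-141) + 28126 = 9259/426 + 28126 = 11990935/426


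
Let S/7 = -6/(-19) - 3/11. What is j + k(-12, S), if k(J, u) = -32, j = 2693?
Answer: 2661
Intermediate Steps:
S = 63/209 (S = 7*(-6/(-19) - 3/11) = 7*(-6*(-1/19) - 3*1/11) = 7*(6/19 - 3/11) = 7*(9/209) = 63/209 ≈ 0.30144)
j + k(-12, S) = 2693 - 32 = 2661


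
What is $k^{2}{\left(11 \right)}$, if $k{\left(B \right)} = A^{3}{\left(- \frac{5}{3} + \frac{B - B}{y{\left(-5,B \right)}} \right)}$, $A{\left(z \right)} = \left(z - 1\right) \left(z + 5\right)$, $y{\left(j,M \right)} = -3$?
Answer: $\frac{262144000000}{531441} \approx 4.9327 \cdot 10^{5}$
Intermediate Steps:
$A{\left(z \right)} = \left(-1 + z\right) \left(5 + z\right)$
$k{\left(B \right)} = - \frac{512000}{729}$ ($k{\left(B \right)} = \left(-5 + \left(- \frac{5}{3} + \frac{B - B}{-3}\right)^{2} + 4 \left(- \frac{5}{3} + \frac{B - B}{-3}\right)\right)^{3} = \left(-5 + \left(\left(-5\right) \frac{1}{3} + 0 \left(- \frac{1}{3}\right)\right)^{2} + 4 \left(\left(-5\right) \frac{1}{3} + 0 \left(- \frac{1}{3}\right)\right)\right)^{3} = \left(-5 + \left(- \frac{5}{3} + 0\right)^{2} + 4 \left(- \frac{5}{3} + 0\right)\right)^{3} = \left(-5 + \left(- \frac{5}{3}\right)^{2} + 4 \left(- \frac{5}{3}\right)\right)^{3} = \left(-5 + \frac{25}{9} - \frac{20}{3}\right)^{3} = \left(- \frac{80}{9}\right)^{3} = - \frac{512000}{729}$)
$k^{2}{\left(11 \right)} = \left(- \frac{512000}{729}\right)^{2} = \frac{262144000000}{531441}$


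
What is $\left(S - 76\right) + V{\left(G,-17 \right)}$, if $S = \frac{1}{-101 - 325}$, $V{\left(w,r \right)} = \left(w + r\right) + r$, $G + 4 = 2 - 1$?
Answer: $- \frac{48139}{426} \approx -113.0$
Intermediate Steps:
$G = -3$ ($G = -4 + \left(2 - 1\right) = -4 + 1 = -3$)
$V{\left(w,r \right)} = w + 2 r$ ($V{\left(w,r \right)} = \left(r + w\right) + r = w + 2 r$)
$S = - \frac{1}{426}$ ($S = \frac{1}{-426} = - \frac{1}{426} \approx -0.0023474$)
$\left(S - 76\right) + V{\left(G,-17 \right)} = \left(- \frac{1}{426} - 76\right) + \left(-3 + 2 \left(-17\right)\right) = - \frac{32377}{426} - 37 = - \frac{48139}{426}$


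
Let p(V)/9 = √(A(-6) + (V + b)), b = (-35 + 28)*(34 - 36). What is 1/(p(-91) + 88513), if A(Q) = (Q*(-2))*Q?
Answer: 88513/7834563238 - 9*I*√149/7834563238 ≈ 1.1298e-5 - 1.4022e-8*I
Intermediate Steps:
A(Q) = -2*Q² (A(Q) = (-2*Q)*Q = -2*Q²)
b = 14 (b = -7*(-2) = 14)
p(V) = 9*√(-58 + V) (p(V) = 9*√(-2*(-6)² + (V + 14)) = 9*√(-2*36 + (14 + V)) = 9*√(-72 + (14 + V)) = 9*√(-58 + V))
1/(p(-91) + 88513) = 1/(9*√(-58 - 91) + 88513) = 1/(9*√(-149) + 88513) = 1/(9*(I*√149) + 88513) = 1/(9*I*√149 + 88513) = 1/(88513 + 9*I*√149)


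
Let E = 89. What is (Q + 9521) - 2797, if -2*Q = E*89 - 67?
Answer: 2797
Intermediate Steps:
Q = -3927 (Q = -(89*89 - 67)/2 = -(7921 - 67)/2 = -1/2*7854 = -3927)
(Q + 9521) - 2797 = (-3927 + 9521) - 2797 = 5594 - 2797 = 2797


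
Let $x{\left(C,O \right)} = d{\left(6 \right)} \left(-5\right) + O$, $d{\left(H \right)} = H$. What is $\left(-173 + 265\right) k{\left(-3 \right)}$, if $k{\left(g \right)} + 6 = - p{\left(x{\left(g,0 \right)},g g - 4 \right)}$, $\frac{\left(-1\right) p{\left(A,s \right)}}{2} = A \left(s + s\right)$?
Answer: $-55752$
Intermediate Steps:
$x{\left(C,O \right)} = -30 + O$ ($x{\left(C,O \right)} = 6 \left(-5\right) + O = -30 + O$)
$p{\left(A,s \right)} = - 4 A s$ ($p{\left(A,s \right)} = - 2 A \left(s + s\right) = - 2 A 2 s = - 2 \cdot 2 A s = - 4 A s$)
$k{\left(g \right)} = 474 - 120 g^{2}$ ($k{\left(g \right)} = -6 - - 4 \left(-30 + 0\right) \left(g g - 4\right) = -6 - \left(-4\right) \left(-30\right) \left(g^{2} - 4\right) = -6 - \left(-4\right) \left(-30\right) \left(-4 + g^{2}\right) = -6 - \left(-480 + 120 g^{2}\right) = 474 - 120 g^{2}$)
$\left(-173 + 265\right) k{\left(-3 \right)} = \left(-173 + 265\right) \left(474 - 120 \left(-3\right)^{2}\right) = 92 \left(474 - 1080\right) = 92 \left(-606\right) = -55752$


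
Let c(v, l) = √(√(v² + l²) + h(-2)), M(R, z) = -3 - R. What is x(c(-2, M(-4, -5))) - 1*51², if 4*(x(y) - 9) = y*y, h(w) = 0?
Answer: -2592 + √5/4 ≈ -2591.4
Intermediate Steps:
c(v, l) = (l² + v²)^(¼) (c(v, l) = √(√(v² + l²) + 0) = √(√(l² + v²) + 0) = √(√(l² + v²)) = (l² + v²)^(¼))
x(y) = 9 + y²/4 (x(y) = 9 + (y*y)/4 = 9 + y²/4)
x(c(-2, M(-4, -5))) - 1*51² = (9 + (((-3 - 1*(-4))² + (-2)²)^(¼))²/4) - 1*51² = (9 + (((-3 + 4)² + 4)^(¼))²/4) - 1*2601 = (9 + ((1² + 4)^(¼))²/4) - 2601 = (9 + ((1 + 4)^(¼))²/4) - 2601 = (9 + (5^(¼))²/4) - 2601 = (9 + √5/4) - 2601 = -2592 + √5/4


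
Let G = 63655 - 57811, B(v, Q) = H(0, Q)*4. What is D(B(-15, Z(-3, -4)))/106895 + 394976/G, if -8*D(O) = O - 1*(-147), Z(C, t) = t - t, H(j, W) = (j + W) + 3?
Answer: 84441686741/1249388760 ≈ 67.586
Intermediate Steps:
H(j, W) = 3 + W + j (H(j, W) = (W + j) + 3 = 3 + W + j)
Z(C, t) = 0
B(v, Q) = 12 + 4*Q (B(v, Q) = (3 + Q + 0)*4 = (3 + Q)*4 = 12 + 4*Q)
G = 5844
D(O) = -147/8 - O/8 (D(O) = -(O - 1*(-147))/8 = -(O + 147)/8 = -(147 + O)/8 = -147/8 - O/8)
D(B(-15, Z(-3, -4)))/106895 + 394976/G = (-147/8 - (12 + 4*0)/8)/106895 + 394976/5844 = (-147/8 - (12 + 0)/8)*(1/106895) + 394976*(1/5844) = (-147/8 - ⅛*12)*(1/106895) + 98744/1461 = (-147/8 - 3/2)*(1/106895) + 98744/1461 = -159/8*1/106895 + 98744/1461 = -159/855160 + 98744/1461 = 84441686741/1249388760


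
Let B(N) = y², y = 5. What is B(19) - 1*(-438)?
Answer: 463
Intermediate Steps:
B(N) = 25 (B(N) = 5² = 25)
B(19) - 1*(-438) = 25 - 1*(-438) = 25 + 438 = 463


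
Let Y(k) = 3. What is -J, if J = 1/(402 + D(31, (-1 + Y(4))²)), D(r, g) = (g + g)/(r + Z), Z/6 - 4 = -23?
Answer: -83/33358 ≈ -0.0024882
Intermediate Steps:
Z = -114 (Z = 24 + 6*(-23) = 24 - 138 = -114)
D(r, g) = 2*g/(-114 + r) (D(r, g) = (g + g)/(r - 114) = (2*g)/(-114 + r) = 2*g/(-114 + r))
J = 83/33358 (J = 1/(402 + 2*(-1 + 3)²/(-114 + 31)) = 1/(402 + 2*2²/(-83)) = 1/(402 + 2*4*(-1/83)) = 1/(402 - 8/83) = 1/(33358/83) = 83/33358 ≈ 0.0024882)
-J = -1*83/33358 = -83/33358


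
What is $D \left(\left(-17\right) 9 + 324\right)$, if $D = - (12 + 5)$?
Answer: $-2907$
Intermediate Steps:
$D = -17$ ($D = \left(-1\right) 17 = -17$)
$D \left(\left(-17\right) 9 + 324\right) = - 17 \left(\left(-17\right) 9 + 324\right) = - 17 \left(-153 + 324\right) = \left(-17\right) 171 = -2907$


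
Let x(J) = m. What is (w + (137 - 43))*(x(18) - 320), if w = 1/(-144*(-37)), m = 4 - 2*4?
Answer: -4507497/148 ≈ -30456.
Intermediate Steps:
m = -4 (m = 4 - 8 = -4)
x(J) = -4
w = 1/5328 (w = -1/144*(-1/37) = 1/5328 ≈ 0.00018769)
(w + (137 - 43))*(x(18) - 320) = (1/5328 + (137 - 43))*(-4 - 320) = (1/5328 + 94)*(-324) = (500833/5328)*(-324) = -4507497/148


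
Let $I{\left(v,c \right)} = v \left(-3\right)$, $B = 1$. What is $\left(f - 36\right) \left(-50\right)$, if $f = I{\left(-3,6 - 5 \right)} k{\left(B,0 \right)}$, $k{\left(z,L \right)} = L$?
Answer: $1800$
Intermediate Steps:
$I{\left(v,c \right)} = - 3 v$
$f = 0$ ($f = \left(-3\right) \left(-3\right) 0 = 9 \cdot 0 = 0$)
$\left(f - 36\right) \left(-50\right) = \left(0 - 36\right) \left(-50\right) = \left(-36\right) \left(-50\right) = 1800$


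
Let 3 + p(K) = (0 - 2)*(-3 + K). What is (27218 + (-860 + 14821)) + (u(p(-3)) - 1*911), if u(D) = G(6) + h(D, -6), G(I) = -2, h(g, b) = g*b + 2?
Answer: 40214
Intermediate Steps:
p(K) = 3 - 2*K (p(K) = -3 + (0 - 2)*(-3 + K) = -3 - 2*(-3 + K) = -3 + (6 - 2*K) = 3 - 2*K)
h(g, b) = 2 + b*g (h(g, b) = b*g + 2 = 2 + b*g)
u(D) = -6*D (u(D) = -2 + (2 - 6*D) = -6*D)
(27218 + (-860 + 14821)) + (u(p(-3)) - 1*911) = (27218 + (-860 + 14821)) + (-6*(3 - 2*(-3)) - 1*911) = (27218 + 13961) + (-6*(3 + 6) - 911) = 41179 + (-6*9 - 911) = 41179 + (-54 - 911) = 41179 - 965 = 40214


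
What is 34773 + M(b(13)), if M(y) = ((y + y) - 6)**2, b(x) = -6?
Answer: 35097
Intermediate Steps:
M(y) = (-6 + 2*y)**2 (M(y) = (2*y - 6)**2 = (-6 + 2*y)**2)
34773 + M(b(13)) = 34773 + 4*(-3 - 6)**2 = 34773 + 4*(-9)**2 = 34773 + 4*81 = 34773 + 324 = 35097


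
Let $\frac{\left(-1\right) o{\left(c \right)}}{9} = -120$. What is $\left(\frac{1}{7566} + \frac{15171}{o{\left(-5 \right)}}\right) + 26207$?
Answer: $\frac{11903306657}{453960} \approx 26221.0$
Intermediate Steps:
$o{\left(c \right)} = 1080$ ($o{\left(c \right)} = \left(-9\right) \left(-120\right) = 1080$)
$\left(\frac{1}{7566} + \frac{15171}{o{\left(-5 \right)}}\right) + 26207 = \left(\frac{1}{7566} + \frac{15171}{1080}\right) + 26207 = \left(\frac{1}{7566} + 15171 \cdot \frac{1}{1080}\right) + 26207 = \left(\frac{1}{7566} + \frac{5057}{360}\right) + 26207 = \frac{6376937}{453960} + 26207 = \frac{11903306657}{453960}$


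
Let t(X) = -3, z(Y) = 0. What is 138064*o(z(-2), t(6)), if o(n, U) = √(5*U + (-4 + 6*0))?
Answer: 138064*I*√19 ≈ 6.0181e+5*I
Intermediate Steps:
o(n, U) = √(-4 + 5*U) (o(n, U) = √(5*U + (-4 + 0)) = √(5*U - 4) = √(-4 + 5*U))
138064*o(z(-2), t(6)) = 138064*√(-4 + 5*(-3)) = 138064*√(-4 - 15) = 138064*√(-19) = 138064*(I*√19) = 138064*I*√19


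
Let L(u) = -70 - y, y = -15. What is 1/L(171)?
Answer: -1/55 ≈ -0.018182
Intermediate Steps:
L(u) = -55 (L(u) = -70 - 1*(-15) = -70 + 15 = -55)
1/L(171) = 1/(-55) = -1/55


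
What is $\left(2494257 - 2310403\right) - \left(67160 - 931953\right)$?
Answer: $1048647$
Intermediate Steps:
$\left(2494257 - 2310403\right) - \left(67160 - 931953\right) = 183854 - -864793 = 183854 + 864793 = 1048647$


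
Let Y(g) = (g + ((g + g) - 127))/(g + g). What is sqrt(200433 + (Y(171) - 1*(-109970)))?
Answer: sqrt(1008503014)/57 ≈ 557.14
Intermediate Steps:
Y(g) = (-127 + 3*g)/(2*g) (Y(g) = (g + (2*g - 127))/((2*g)) = (g + (-127 + 2*g))*(1/(2*g)) = (-127 + 3*g)*(1/(2*g)) = (-127 + 3*g)/(2*g))
sqrt(200433 + (Y(171) - 1*(-109970))) = sqrt(200433 + ((1/2)*(-127 + 3*171)/171 - 1*(-109970))) = sqrt(200433 + ((1/2)*(1/171)*(-127 + 513) + 109970)) = sqrt(200433 + ((1/2)*(1/171)*386 + 109970)) = sqrt(200433 + (193/171 + 109970)) = sqrt(200433 + 18805063/171) = sqrt(53079106/171) = sqrt(1008503014)/57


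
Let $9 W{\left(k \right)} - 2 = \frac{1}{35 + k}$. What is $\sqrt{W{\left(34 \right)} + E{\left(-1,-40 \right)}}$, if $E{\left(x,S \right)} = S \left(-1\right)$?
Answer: $\frac{\sqrt{1723551}}{207} \approx 6.3422$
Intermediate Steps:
$E{\left(x,S \right)} = - S$
$W{\left(k \right)} = \frac{2}{9} + \frac{1}{9 \left(35 + k\right)}$
$\sqrt{W{\left(34 \right)} + E{\left(-1,-40 \right)}} = \sqrt{\frac{71 + 2 \cdot 34}{9 \left(35 + 34\right)} - -40} = \sqrt{\frac{71 + 68}{9 \cdot 69} + 40} = \sqrt{\frac{1}{9} \cdot \frac{1}{69} \cdot 139 + 40} = \sqrt{\frac{139}{621} + 40} = \sqrt{\frac{24979}{621}} = \frac{\sqrt{1723551}}{207}$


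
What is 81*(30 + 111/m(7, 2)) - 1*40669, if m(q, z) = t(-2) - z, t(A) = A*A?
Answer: -67487/2 ≈ -33744.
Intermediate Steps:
t(A) = A²
m(q, z) = 4 - z (m(q, z) = (-2)² - z = 4 - z)
81*(30 + 111/m(7, 2)) - 1*40669 = 81*(30 + 111/(4 - 1*2)) - 1*40669 = 81*(30 + 111/(4 - 2)) - 40669 = 81*(30 + 111/2) - 40669 = 81*(171/2) - 40669 = 13851/2 - 40669 = -67487/2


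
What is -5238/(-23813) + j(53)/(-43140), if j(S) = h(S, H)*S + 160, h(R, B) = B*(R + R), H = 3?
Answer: -89593531/513646410 ≈ -0.17443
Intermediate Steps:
h(R, B) = 2*B*R (h(R, B) = B*(2*R) = 2*B*R)
j(S) = 160 + 6*S² (j(S) = (2*3*S)*S + 160 = (6*S)*S + 160 = 6*S² + 160 = 160 + 6*S²)
-5238/(-23813) + j(53)/(-43140) = -5238/(-23813) + (160 + 6*53²)/(-43140) = -5238*(-1/23813) + (160 + 6*2809)*(-1/43140) = 5238/23813 + (160 + 16854)*(-1/43140) = 5238/23813 + 17014*(-1/43140) = 5238/23813 - 8507/21570 = -89593531/513646410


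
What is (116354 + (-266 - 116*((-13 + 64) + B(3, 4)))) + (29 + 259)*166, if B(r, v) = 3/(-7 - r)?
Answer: 790074/5 ≈ 1.5801e+5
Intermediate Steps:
(116354 + (-266 - 116*((-13 + 64) + B(3, 4)))) + (29 + 259)*166 = (116354 + (-266 - 116*((-13 + 64) - 3/(7 + 3)))) + (29 + 259)*166 = (116354 + (-266 - 116*(51 - 3/10))) + 288*166 = (116354 + (-266 - 116*(51 - 3*⅒))) + 47808 = (116354 + (-266 - 116*(51 - 3/10))) + 47808 = (116354 + (-266 - 116*507/10)) + 47808 = (116354 + (-266 - 29406/5)) + 47808 = (116354 - 30736/5) + 47808 = 551034/5 + 47808 = 790074/5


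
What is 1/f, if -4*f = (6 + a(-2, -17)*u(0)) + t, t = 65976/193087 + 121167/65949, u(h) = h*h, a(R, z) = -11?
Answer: -16978526084/34716730377 ≈ -0.48906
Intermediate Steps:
u(h) = h**2
t = 9248941251/4244631521 (t = 65976*(1/193087) + 121167*(1/65949) = 65976/193087 + 40389/21983 = 9248941251/4244631521 ≈ 2.1790)
f = -34716730377/16978526084 (f = -((6 - 11*0**2) + 9248941251/4244631521)/4 = -((6 - 11*0) + 9248941251/4244631521)/4 = -((6 + 0) + 9248941251/4244631521)/4 = -(6 + 9248941251/4244631521)/4 = -1/4*34716730377/4244631521 = -34716730377/16978526084 ≈ -2.0447)
1/f = 1/(-34716730377/16978526084) = -16978526084/34716730377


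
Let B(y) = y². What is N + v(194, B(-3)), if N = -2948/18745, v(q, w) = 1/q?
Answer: -553167/3636530 ≈ -0.15211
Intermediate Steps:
N = -2948/18745 (N = -2948*1/18745 = -2948/18745 ≈ -0.15727)
N + v(194, B(-3)) = -2948/18745 + 1/194 = -553167/3636530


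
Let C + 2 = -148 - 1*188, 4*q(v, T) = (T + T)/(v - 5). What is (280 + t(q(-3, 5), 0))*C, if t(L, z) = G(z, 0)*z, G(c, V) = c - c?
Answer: -94640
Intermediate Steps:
q(v, T) = T/(2*(-5 + v)) (q(v, T) = ((T + T)/(v - 5))/4 = ((2*T)/(-5 + v))/4 = (2*T/(-5 + v))/4 = T/(2*(-5 + v)))
G(c, V) = 0
C = -338 (C = -2 + (-148 - 1*188) = -2 + (-148 - 188) = -2 - 336 = -338)
t(L, z) = 0 (t(L, z) = 0*z = 0)
(280 + t(q(-3, 5), 0))*C = (280 + 0)*(-338) = 280*(-338) = -94640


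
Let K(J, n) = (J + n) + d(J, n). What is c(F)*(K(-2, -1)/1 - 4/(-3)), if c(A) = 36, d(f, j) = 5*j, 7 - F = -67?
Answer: -240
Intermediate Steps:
F = 74 (F = 7 - 1*(-67) = 7 + 67 = 74)
K(J, n) = J + 6*n (K(J, n) = (J + n) + 5*n = J + 6*n)
c(F)*(K(-2, -1)/1 - 4/(-3)) = 36*((-2 + 6*(-1))/1 - 4/(-3)) = 36*((-2 - 6)*1 - 4*(-⅓)) = 36*(-8*1 + 4/3) = 36*(-8 + 4/3) = 36*(-20/3) = -240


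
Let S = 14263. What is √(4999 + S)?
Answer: √19262 ≈ 138.79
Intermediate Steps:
√(4999 + S) = √(4999 + 14263) = √19262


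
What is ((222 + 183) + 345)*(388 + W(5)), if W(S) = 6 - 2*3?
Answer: 291000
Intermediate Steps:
W(S) = 0 (W(S) = 6 - 6 = 0)
((222 + 183) + 345)*(388 + W(5)) = ((222 + 183) + 345)*(388 + 0) = (405 + 345)*388 = 750*388 = 291000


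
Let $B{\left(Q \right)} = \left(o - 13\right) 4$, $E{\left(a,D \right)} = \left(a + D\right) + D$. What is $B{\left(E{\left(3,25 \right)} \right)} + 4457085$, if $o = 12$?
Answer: $4457081$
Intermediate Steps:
$E{\left(a,D \right)} = a + 2 D$ ($E{\left(a,D \right)} = \left(D + a\right) + D = a + 2 D$)
$B{\left(Q \right)} = -4$ ($B{\left(Q \right)} = \left(12 - 13\right) 4 = \left(-1\right) 4 = -4$)
$B{\left(E{\left(3,25 \right)} \right)} + 4457085 = -4 + 4457085 = 4457081$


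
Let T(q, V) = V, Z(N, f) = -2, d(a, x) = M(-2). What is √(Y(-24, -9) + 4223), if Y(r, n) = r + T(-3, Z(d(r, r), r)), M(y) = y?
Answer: √4197 ≈ 64.784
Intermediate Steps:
d(a, x) = -2
Y(r, n) = -2 + r (Y(r, n) = r - 2 = -2 + r)
√(Y(-24, -9) + 4223) = √((-2 - 24) + 4223) = √(-26 + 4223) = √4197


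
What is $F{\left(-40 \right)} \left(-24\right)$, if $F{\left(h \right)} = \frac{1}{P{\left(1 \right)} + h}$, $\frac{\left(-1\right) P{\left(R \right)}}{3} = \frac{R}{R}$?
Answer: $\frac{24}{43} \approx 0.55814$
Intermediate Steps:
$P{\left(R \right)} = -3$ ($P{\left(R \right)} = - 3 \frac{R}{R} = \left(-3\right) 1 = -3$)
$F{\left(h \right)} = \frac{1}{-3 + h}$
$F{\left(-40 \right)} \left(-24\right) = \frac{1}{-3 - 40} \left(-24\right) = \frac{1}{-43} \left(-24\right) = \left(- \frac{1}{43}\right) \left(-24\right) = \frac{24}{43}$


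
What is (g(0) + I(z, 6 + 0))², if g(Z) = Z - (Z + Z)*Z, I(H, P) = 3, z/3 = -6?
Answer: 9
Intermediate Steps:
z = -18 (z = 3*(-6) = -18)
g(Z) = Z - 2*Z² (g(Z) = Z - 2*Z*Z = Z - 2*Z²)
(g(0) + I(z, 6 + 0))² = (0*(1 - 2*0) + 3)² = (0*(1 + 0) + 3)² = (0*1 + 3)² = (0 + 3)² = 3² = 9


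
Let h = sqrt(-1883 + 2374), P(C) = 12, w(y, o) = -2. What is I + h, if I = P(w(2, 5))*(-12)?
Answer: -144 + sqrt(491) ≈ -121.84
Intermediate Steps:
I = -144 (I = 12*(-12) = -144)
h = sqrt(491) ≈ 22.159
I + h = -144 + sqrt(491)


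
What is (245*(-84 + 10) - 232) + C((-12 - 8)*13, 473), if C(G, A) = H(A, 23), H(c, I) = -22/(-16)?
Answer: -146885/8 ≈ -18361.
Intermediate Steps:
H(c, I) = 11/8 (H(c, I) = -22*(-1/16) = 11/8)
C(G, A) = 11/8
(245*(-84 + 10) - 232) + C((-12 - 8)*13, 473) = (245*(-84 + 10) - 232) + 11/8 = (245*(-74) - 232) + 11/8 = (-18130 - 232) + 11/8 = -18362 + 11/8 = -146885/8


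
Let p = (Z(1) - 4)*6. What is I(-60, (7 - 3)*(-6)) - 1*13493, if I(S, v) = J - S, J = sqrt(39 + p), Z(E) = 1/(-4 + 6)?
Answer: -13433 + 3*sqrt(2) ≈ -13429.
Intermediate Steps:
Z(E) = 1/2
p = -21 (p = (1/2 - 4)*6 = -7/2*6 = -21)
J = 3*sqrt(2) (J = sqrt(39 - 21) = sqrt(18) = 3*sqrt(2) ≈ 4.2426)
I(S, v) = -S + 3*sqrt(2) (I(S, v) = 3*sqrt(2) - S = -S + 3*sqrt(2))
I(-60, (7 - 3)*(-6)) - 1*13493 = (-1*(-60) + 3*sqrt(2)) - 1*13493 = (60 + 3*sqrt(2)) - 13493 = -13433 + 3*sqrt(2)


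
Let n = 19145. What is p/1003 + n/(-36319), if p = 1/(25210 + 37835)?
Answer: -1210617478256/2296600549065 ≈ -0.52713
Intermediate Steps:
p = 1/63045 ≈ 1.5862e-5
p/1003 + n/(-36319) = (1/63045)/1003 + 19145/(-36319) = (1/63045)*(1/1003) + 19145*(-1/36319) = 1/63234135 - 19145/36319 = -1210617478256/2296600549065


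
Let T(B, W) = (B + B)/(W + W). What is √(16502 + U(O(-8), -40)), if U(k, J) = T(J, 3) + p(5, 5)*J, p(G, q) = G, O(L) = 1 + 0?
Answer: √146598/3 ≈ 127.63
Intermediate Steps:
O(L) = 1
T(B, W) = B/W (T(B, W) = (2*B)/((2*W)) = (2*B)*(1/(2*W)) = B/W)
U(k, J) = 16*J/3 (U(k, J) = J/3 + 5*J = 16*J/3)
√(16502 + U(O(-8), -40)) = √(16502 + (16/3)*(-40)) = √(16502 - 640/3) = √(48866/3) = √146598/3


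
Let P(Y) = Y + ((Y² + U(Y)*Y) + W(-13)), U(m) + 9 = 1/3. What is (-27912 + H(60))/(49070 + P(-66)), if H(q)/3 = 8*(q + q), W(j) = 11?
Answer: -8344/17981 ≈ -0.46405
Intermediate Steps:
U(m) = -26/3 (U(m) = -9 + 1/3 = -9 + ⅓ = -26/3)
P(Y) = 11 + Y² - 23*Y/3 (P(Y) = Y + ((Y² - 26*Y/3) + 11) = Y + (11 + Y² - 26*Y/3) = 11 + Y² - 23*Y/3)
H(q) = 48*q (H(q) = 3*(8*(q + q)) = 3*(8*(2*q)) = 3*(16*q) = 48*q)
(-27912 + H(60))/(49070 + P(-66)) = (-27912 + 48*60)/(49070 + (11 + (-66)² - 23/3*(-66))) = (-27912 + 2880)/(49070 + (11 + 4356 + 506)) = -25032/(49070 + 4873) = -25032/53943 = -25032*1/53943 = -8344/17981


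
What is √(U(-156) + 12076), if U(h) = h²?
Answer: 2*√9103 ≈ 190.82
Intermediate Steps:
√(U(-156) + 12076) = √((-156)² + 12076) = √(24336 + 12076) = √36412 = 2*√9103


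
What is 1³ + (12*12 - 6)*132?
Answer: 18217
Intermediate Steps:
1³ + (12*12 - 6)*132 = 1 + (144 - 6)*132 = 1 + 138*132 = 1 + 18216 = 18217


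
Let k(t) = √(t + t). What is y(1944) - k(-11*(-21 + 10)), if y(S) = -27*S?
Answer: -52488 - 11*√2 ≈ -52504.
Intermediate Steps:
k(t) = √2*√t (k(t) = √(2*t) = √2*√t)
y(1944) - k(-11*(-21 + 10)) = -27*1944 - √2*√(-11*(-21 + 10)) = -52488 - √2*√(-11*(-11)) = -52488 - √2*√121 = -52488 - √2*11 = -52488 - 11*√2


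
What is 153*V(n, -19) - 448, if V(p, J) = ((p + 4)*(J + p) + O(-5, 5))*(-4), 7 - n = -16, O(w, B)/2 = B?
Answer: -72664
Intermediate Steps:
O(w, B) = 2*B
n = 23 (n = 7 - 1*(-16) = 7 + 16 = 23)
V(p, J) = -40 - 4*(4 + p)*(J + p) (V(p, J) = ((p + 4)*(J + p) + 2*5)*(-4) = ((4 + p)*(J + p) + 10)*(-4) = (10 + (4 + p)*(J + p))*(-4) = -40 - 4*(4 + p)*(J + p))
153*V(n, -19) - 448 = 153*(-40 - 16*(-19) - 16*23 - 4*23² - 4*(-19)*23) - 448 = 153*(-40 + 304 - 368 - 4*529 + 1748) - 448 = 153*(-40 + 304 - 368 - 2116 + 1748) - 448 = 153*(-472) - 448 = -72216 - 448 = -72664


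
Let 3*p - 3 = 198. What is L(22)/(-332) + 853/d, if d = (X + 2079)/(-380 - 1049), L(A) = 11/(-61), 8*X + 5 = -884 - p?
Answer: -49371781139/79367588 ≈ -622.06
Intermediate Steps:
p = 67 (p = 1 + (⅓)*198 = 1 + 66 = 67)
X = -239/2 (X = -5/8 + (-884 - 1*67)/8 = -5/8 + (-884 - 67)/8 = -5/8 + (⅛)*(-951) = -5/8 - 951/8 = -239/2 ≈ -119.50)
L(A) = -11/61 (L(A) = 11*(-1/61) = -11/61)
d = -3919/2858 (d = (-239/2 + 2079)/(-380 - 1049) = (3919/2)/(-1429) = (3919/2)*(-1/1429) = -3919/2858 ≈ -1.3712)
L(22)/(-332) + 853/d = -11/61/(-332) + 853/(-3919/2858) = -11/61*(-1/332) + 853*(-2858/3919) = 11/20252 - 2437874/3919 = -49371781139/79367588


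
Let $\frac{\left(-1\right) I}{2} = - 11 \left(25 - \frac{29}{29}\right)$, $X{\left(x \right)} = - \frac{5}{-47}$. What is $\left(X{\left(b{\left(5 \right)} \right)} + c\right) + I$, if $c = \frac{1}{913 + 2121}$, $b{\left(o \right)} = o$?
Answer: $\frac{75306961}{142598} \approx 528.11$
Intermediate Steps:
$X{\left(x \right)} = \frac{5}{47}$ ($X{\left(x \right)} = \left(-5\right) \left(- \frac{1}{47}\right) = \frac{5}{47}$)
$c = \frac{1}{3034} \approx 0.0003296$
$I = 528$ ($I = - 2 \left(- 11 \left(25 - \frac{29}{29}\right)\right) = - 2 \left(- 11 \left(25 - 1\right)\right) = - 2 \left(\left(-11\right) 24\right) = \left(-2\right) \left(-264\right) = 528$)
$\left(X{\left(b{\left(5 \right)} \right)} + c\right) + I = \left(\frac{5}{47} + \frac{1}{3034}\right) + 528 = \frac{15217}{142598} + 528 = \frac{75306961}{142598}$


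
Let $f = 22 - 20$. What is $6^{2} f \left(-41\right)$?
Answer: $-2952$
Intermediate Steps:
$f = 2$ ($f = 22 - 20 = 2$)
$6^{2} f \left(-41\right) = 6^{2} \cdot 2 \left(-41\right) = 36 \cdot 2 \left(-41\right) = 72 \left(-41\right) = -2952$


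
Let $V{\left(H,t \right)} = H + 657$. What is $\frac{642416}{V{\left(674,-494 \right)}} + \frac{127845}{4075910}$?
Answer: $\frac{523719992051}{1085007242} \approx 482.69$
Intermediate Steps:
$V{\left(H,t \right)} = 657 + H$
$\frac{642416}{V{\left(674,-494 \right)}} + \frac{127845}{4075910} = \frac{642416}{657 + 674} + \frac{127845}{4075910} = \frac{642416}{1331} + 127845 \cdot \frac{1}{4075910} = 642416 \cdot \frac{1}{1331} + \frac{25569}{815182} = \frac{642416}{1331} + \frac{25569}{815182} = \frac{523719992051}{1085007242}$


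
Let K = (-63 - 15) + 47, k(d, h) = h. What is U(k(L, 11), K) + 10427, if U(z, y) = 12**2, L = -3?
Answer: 10571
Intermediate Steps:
K = -31 (K = -78 + 47 = -31)
U(z, y) = 144
U(k(L, 11), K) + 10427 = 144 + 10427 = 10571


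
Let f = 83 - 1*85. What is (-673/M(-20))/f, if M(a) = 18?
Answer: 673/36 ≈ 18.694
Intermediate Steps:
f = -2 (f = 83 - 85 = -2)
(-673/M(-20))/f = -673/18/(-2) = -673*1/18*(-½) = -673/18*(-½) = 673/36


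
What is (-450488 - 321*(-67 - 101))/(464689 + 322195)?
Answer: -99140/196721 ≈ -0.50396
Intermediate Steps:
(-450488 - 321*(-67 - 101))/(464689 + 322195) = (-450488 - 321*(-168))/786884 = (-450488 + 53928)*(1/786884) = -396560*1/786884 = -99140/196721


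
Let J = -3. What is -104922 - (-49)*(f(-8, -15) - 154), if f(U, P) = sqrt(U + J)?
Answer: -112468 + 49*I*sqrt(11) ≈ -1.1247e+5 + 162.51*I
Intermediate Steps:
f(U, P) = sqrt(-3 + U) (f(U, P) = sqrt(U - 3) = sqrt(-3 + U))
-104922 - (-49)*(f(-8, -15) - 154) = -104922 - (-49)*(sqrt(-3 - 8) - 154) = -104922 - (-49)*(sqrt(-11) - 154) = -104922 - (-49)*(I*sqrt(11) - 154) = -104922 - (-49)*(-154 + I*sqrt(11)) = -104922 - (7546 - 49*I*sqrt(11)) = -104922 + (-7546 + 49*I*sqrt(11)) = -112468 + 49*I*sqrt(11)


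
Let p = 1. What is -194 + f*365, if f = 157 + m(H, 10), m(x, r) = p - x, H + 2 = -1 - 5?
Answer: 60396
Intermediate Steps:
H = -8 (H = -2 + (-1 - 5) = -2 - 6 = -8)
m(x, r) = 1 - x
f = 166 (f = 157 + (1 - 1*(-8)) = 157 + (1 + 8) = 157 + 9 = 166)
-194 + f*365 = -194 + 166*365 = -194 + 60590 = 60396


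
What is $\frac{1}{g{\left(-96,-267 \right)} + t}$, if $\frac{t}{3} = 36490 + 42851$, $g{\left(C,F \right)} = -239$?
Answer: $\frac{1}{237784} \approx 4.2055 \cdot 10^{-6}$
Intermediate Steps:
$t = 238023$ ($t = 3 \left(36490 + 42851\right) = 3 \cdot 79341 = 238023$)
$\frac{1}{g{\left(-96,-267 \right)} + t} = \frac{1}{-239 + 238023} = \frac{1}{237784}$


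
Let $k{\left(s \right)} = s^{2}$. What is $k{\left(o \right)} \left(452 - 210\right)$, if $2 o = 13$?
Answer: $\frac{20449}{2} \approx 10225.0$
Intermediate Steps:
$o = \frac{13}{2}$ ($o = \frac{1}{2} \cdot 13 = \frac{13}{2} \approx 6.5$)
$k{\left(o \right)} \left(452 - 210\right) = \left(\frac{13}{2}\right)^{2} \left(452 - 210\right) = \frac{169}{4} \cdot 242 = \frac{20449}{2}$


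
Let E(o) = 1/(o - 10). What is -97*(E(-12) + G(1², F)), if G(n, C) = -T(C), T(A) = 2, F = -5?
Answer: 4365/22 ≈ 198.41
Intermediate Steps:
E(o) = 1/(-10 + o)
G(n, C) = -2 (G(n, C) = -1*2 = -2)
-97*(E(-12) + G(1², F)) = -97*(1/(-10 - 12) - 2) = -97*(1/(-22) - 2) = -97*(-1/22 - 2) = -97*(-45/22) = 4365/22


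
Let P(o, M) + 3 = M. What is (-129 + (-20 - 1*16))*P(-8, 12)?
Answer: -1485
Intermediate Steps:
P(o, M) = -3 + M
(-129 + (-20 - 1*16))*P(-8, 12) = (-129 + (-20 - 1*16))*(-3 + 12) = (-129 + (-20 - 16))*9 = (-129 - 36)*9 = -165*9 = -1485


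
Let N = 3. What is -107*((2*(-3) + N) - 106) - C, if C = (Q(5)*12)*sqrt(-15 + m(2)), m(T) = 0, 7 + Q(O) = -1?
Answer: 11663 + 96*I*sqrt(15) ≈ 11663.0 + 371.81*I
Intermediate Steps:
Q(O) = -8 (Q(O) = -7 - 1 = -8)
C = -96*I*sqrt(15) (C = (-8*12)*sqrt(-15 + 0) = -96*I*sqrt(15) ≈ -371.81*I)
-107*((2*(-3) + N) - 106) - C = -107*((2*(-3) + 3) - 106) - (-96)*I*sqrt(15) = -107*((-6 + 3) - 106) + 96*I*sqrt(15) = -107*(-3 - 106) + 96*I*sqrt(15) = -107*(-109) + 96*I*sqrt(15) = 11663 + 96*I*sqrt(15)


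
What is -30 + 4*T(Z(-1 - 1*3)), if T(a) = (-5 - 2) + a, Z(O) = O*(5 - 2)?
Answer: -106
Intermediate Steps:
Z(O) = 3*O (Z(O) = O*3 = 3*O)
T(a) = -7 + a
-30 + 4*T(Z(-1 - 1*3)) = -30 + 4*(-7 + 3*(-1 - 1*3)) = -30 + 4*(-7 + 3*(-1 - 3)) = -30 + 4*(-7 + 3*(-4)) = -30 + 4*(-7 - 12) = -30 + 4*(-19) = -30 - 76 = -106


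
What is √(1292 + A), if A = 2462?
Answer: √3754 ≈ 61.270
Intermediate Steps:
√(1292 + A) = √(1292 + 2462) = √3754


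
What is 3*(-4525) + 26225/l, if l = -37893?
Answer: -514423700/37893 ≈ -13576.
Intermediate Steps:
3*(-4525) + 26225/l = 3*(-4525) + 26225/(-37893) = -13575 + 26225*(-1/37893) = -13575 - 26225/37893 = -514423700/37893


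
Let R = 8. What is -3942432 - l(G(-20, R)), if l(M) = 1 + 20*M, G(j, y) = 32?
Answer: -3943073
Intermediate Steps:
-3942432 - l(G(-20, R)) = -3942432 - (1 + 20*32) = -3942432 - (1 + 640) = -3942432 - 1*641 = -3942432 - 641 = -3943073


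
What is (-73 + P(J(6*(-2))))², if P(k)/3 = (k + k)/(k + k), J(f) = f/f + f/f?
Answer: 4900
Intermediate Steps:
J(f) = 2 (J(f) = 1 + 1 = 2)
P(k) = 3 (P(k) = 3*((k + k)/(k + k)) = 3*((2*k)/((2*k))) = 3*((2*k)*(1/(2*k))) = 3*1 = 3)
(-73 + P(J(6*(-2))))² = (-73 + 3)² = (-70)² = 4900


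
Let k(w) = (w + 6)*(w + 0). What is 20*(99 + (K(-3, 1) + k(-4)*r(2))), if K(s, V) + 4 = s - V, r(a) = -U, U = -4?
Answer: 1180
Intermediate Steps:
r(a) = 4 (r(a) = -1*(-4) = 4)
K(s, V) = -4 + s - V (K(s, V) = -4 + (s - V) = -4 + s - V)
k(w) = w*(6 + w) (k(w) = (6 + w)*w = w*(6 + w))
20*(99 + (K(-3, 1) + k(-4)*r(2))) = 20*(99 + ((-4 - 3 - 1*1) - 4*(6 - 4)*4)) = 20*(99 + ((-4 - 3 - 1) - 4*2*4)) = 20*(99 + (-8 - 8*4)) = 20*(99 + (-8 - 32)) = 20*(99 - 40) = 20*59 = 1180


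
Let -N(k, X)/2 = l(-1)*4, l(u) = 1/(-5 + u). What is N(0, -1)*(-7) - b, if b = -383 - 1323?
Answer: 5090/3 ≈ 1696.7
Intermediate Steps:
N(k, X) = 4/3 (N(k, X) = -2*4/(-5 - 1) = -2*4/(-6) = -(-1)*4/3 = -2*(-⅔) = 4/3)
b = -1706
N(0, -1)*(-7) - b = (4/3)*(-7) - 1*(-1706) = -28/3 + 1706 = 5090/3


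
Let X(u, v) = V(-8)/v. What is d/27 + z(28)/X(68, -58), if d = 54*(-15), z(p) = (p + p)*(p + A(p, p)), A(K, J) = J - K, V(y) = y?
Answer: 11338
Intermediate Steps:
X(u, v) = -8/v
z(p) = 2*p² (z(p) = (p + p)*(p + (p - p)) = (2*p)*(p + 0) = (2*p)*p = 2*p²)
d = -810
d/27 + z(28)/X(68, -58) = -810/27 + (2*28²)/((-8/(-58))) = -810*1/27 + (2*784)/((-8*(-1/58))) = -30 + 1568/(4/29) = -30 + 1568*(29/4) = -30 + 11368 = 11338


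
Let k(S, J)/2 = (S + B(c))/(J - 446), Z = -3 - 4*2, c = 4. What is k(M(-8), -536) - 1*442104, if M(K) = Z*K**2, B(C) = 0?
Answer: -217072360/491 ≈ -4.4210e+5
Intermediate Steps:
Z = -11 (Z = -3 - 8 = -11)
M(K) = -11*K**2
k(S, J) = 2*S/(-446 + J) (k(S, J) = 2*((S + 0)/(J - 446)) = 2*(S/(-446 + J)) = 2*S/(-446 + J))
k(M(-8), -536) - 1*442104 = 2*(-11*(-8)**2)/(-446 - 536) - 1*442104 = 2*(-11*64)/(-982) - 442104 = 2*(-704)*(-1/982) - 442104 = 704/491 - 442104 = -217072360/491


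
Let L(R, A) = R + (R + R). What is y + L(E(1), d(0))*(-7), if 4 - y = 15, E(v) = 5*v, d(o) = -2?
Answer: -116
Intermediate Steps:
y = -11 (y = 4 - 1*15 = 4 - 15 = -11)
L(R, A) = 3*R (L(R, A) = R + 2*R = 3*R)
y + L(E(1), d(0))*(-7) = -11 + (3*(5*1))*(-7) = -11 + (3*5)*(-7) = -11 + 15*(-7) = -11 - 105 = -116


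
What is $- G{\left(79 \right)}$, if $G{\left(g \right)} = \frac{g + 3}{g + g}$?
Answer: $- \frac{41}{79} \approx -0.51899$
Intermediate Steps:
$G{\left(g \right)} = \frac{3 + g}{2 g}$
$- G{\left(79 \right)} = - \frac{3 + 79}{2 \cdot 79} = - \frac{82}{2 \cdot 79} = \left(-1\right) \frac{41}{79} = - \frac{41}{79}$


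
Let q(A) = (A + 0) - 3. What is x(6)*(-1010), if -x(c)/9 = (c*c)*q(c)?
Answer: 981720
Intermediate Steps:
q(A) = -3 + A (q(A) = A - 3 = -3 + A)
x(c) = -9*c²*(-3 + c) (x(c) = -9*c*c*(-3 + c) = -9*c²*(-3 + c))
x(6)*(-1010) = (9*6²*(3 - 1*6))*(-1010) = (9*36*(3 - 6))*(-1010) = (9*36*(-3))*(-1010) = -972*(-1010) = 981720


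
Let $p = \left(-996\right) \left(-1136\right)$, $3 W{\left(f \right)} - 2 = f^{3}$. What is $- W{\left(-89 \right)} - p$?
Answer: $-896467$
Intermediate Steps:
$W{\left(f \right)} = \frac{2}{3} + \frac{f^{3}}{3}$
$p = 1131456$
$- W{\left(-89 \right)} - p = - (\frac{2}{3} + \frac{\left(-89\right)^{3}}{3}) - 1131456 = - (\frac{2}{3} + \frac{1}{3} \left(-704969\right)) - 1131456 = - (\frac{2}{3} - \frac{704969}{3}) - 1131456 = \left(-1\right) \left(-234989\right) - 1131456 = 234989 - 1131456 = -896467$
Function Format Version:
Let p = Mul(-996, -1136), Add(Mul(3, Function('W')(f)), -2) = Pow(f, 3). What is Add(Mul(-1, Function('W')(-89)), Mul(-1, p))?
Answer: -896467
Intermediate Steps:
Function('W')(f) = Add(Rational(2, 3), Mul(Rational(1, 3), Pow(f, 3)))
p = 1131456
Add(Mul(-1, Function('W')(-89)), Mul(-1, p)) = Add(Mul(-1, Add(Rational(2, 3), Mul(Rational(1, 3), Pow(-89, 3)))), Mul(-1, 1131456)) = Add(Mul(-1, Add(Rational(2, 3), Mul(Rational(1, 3), -704969))), -1131456) = Add(Mul(-1, Add(Rational(2, 3), Rational(-704969, 3))), -1131456) = Add(Mul(-1, -234989), -1131456) = Add(234989, -1131456) = -896467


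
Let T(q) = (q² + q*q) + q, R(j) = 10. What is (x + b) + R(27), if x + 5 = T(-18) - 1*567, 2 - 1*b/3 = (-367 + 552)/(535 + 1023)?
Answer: 114737/1558 ≈ 73.644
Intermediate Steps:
b = 8793/1558 (b = 6 - 3*(-367 + 552)/(535 + 1023) = 6 - 555/1558 = 8793/1558 ≈ 5.6438)
T(q) = q + 2*q² (T(q) = (q² + q²) + q = 2*q² + q = q + 2*q²)
x = 58 (x = -5 + (-18*(1 + 2*(-18)) - 1*567) = -5 + (-18*(1 - 36) - 567) = -5 + (-18*(-35) - 567) = -5 + (630 - 567) = -5 + 63 = 58)
(x + b) + R(27) = (58 + 8793/1558) + 10 = 99157/1558 + 10 = 114737/1558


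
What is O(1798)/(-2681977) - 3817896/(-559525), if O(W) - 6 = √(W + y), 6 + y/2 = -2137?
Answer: 10239505903242/1500633180925 - 2*I*√622/2681977 ≈ 6.8235 - 1.8598e-5*I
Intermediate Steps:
y = -4286 (y = -12 + 2*(-2137) = -12 - 4274 = -4286)
O(W) = 6 + √(-4286 + W) (O(W) = 6 + √(W - 4286) = 6 + √(-4286 + W))
O(1798)/(-2681977) - 3817896/(-559525) = (6 + √(-4286 + 1798))/(-2681977) - 3817896/(-559525) = (6 + √(-2488))*(-1/2681977) - 3817896*(-1/559525) = (6 + 2*I*√622)*(-1/2681977) + 3817896/559525 = (-6/2681977 - 2*I*√622/2681977) + 3817896/559525 = 10239505903242/1500633180925 - 2*I*√622/2681977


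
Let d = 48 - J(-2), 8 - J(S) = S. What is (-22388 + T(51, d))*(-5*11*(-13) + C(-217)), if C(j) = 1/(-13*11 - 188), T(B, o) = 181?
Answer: -5255597448/331 ≈ -1.5878e+7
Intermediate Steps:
J(S) = 8 - S
d = 38 (d = 48 - (8 - 1*(-2)) = 48 - (8 + 2) = 48 - 1*10 = 48 - 10 = 38)
C(j) = -1/331 (C(j) = 1/(-143 - 188) = 1/(-331) = -1/331)
(-22388 + T(51, d))*(-5*11*(-13) + C(-217)) = (-22388 + 181)*(-5*11*(-13) - 1/331) = -22207*(-55*(-13) - 1/331) = -22207*(715 - 1/331) = -22207*236664/331 = -5255597448/331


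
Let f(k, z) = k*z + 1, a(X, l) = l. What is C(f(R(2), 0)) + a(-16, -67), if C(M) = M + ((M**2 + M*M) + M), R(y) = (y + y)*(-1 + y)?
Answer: -63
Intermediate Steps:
R(y) = 2*y*(-1 + y) (R(y) = (2*y)*(-1 + y) = 2*y*(-1 + y))
f(k, z) = 1 + k*z
C(M) = 2*M + 2*M**2 (C(M) = M + ((M**2 + M**2) + M) = M + (2*M**2 + M) = M + (M + 2*M**2) = 2*M + 2*M**2)
C(f(R(2), 0)) + a(-16, -67) = 2*(1 + (2*2*(-1 + 2))*0)*(1 + (1 + (2*2*(-1 + 2))*0)) - 67 = 2*(1 + (2*2*1)*0)*(1 + (1 + (2*2*1)*0)) - 67 = 2*(1 + 4*0)*(1 + (1 + 4*0)) - 67 = 2*(1 + 0)*(1 + (1 + 0)) - 67 = 2*1*(1 + 1) - 67 = 2*1*2 - 67 = 4 - 67 = -63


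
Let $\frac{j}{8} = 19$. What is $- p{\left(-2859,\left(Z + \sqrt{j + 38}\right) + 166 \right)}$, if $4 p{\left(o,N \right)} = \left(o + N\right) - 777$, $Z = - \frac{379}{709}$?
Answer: $\frac{2460609}{2836} - \frac{\sqrt{190}}{4} \approx 864.19$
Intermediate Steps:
$Z = - \frac{379}{709}$ ($Z = \left(-379\right) \frac{1}{709} = - \frac{379}{709} \approx -0.53456$)
$j = 152$ ($j = 8 \cdot 19 = 152$)
$p{\left(o,N \right)} = - \frac{777}{4} + \frac{N}{4} + \frac{o}{4}$ ($p{\left(o,N \right)} = \frac{\left(o + N\right) - 777}{4} = \frac{\left(N + o\right) - 777}{4} = \frac{-777 + N + o}{4} = - \frac{777}{4} + \frac{N}{4} + \frac{o}{4}$)
$- p{\left(-2859,\left(Z + \sqrt{j + 38}\right) + 166 \right)} = - (- \frac{777}{4} + \frac{\left(- \frac{379}{709} + \sqrt{152 + 38}\right) + 166}{4} + \frac{1}{4} \left(-2859\right)) = - (- \frac{777}{4} + \frac{\left(- \frac{379}{709} + \sqrt{190}\right) + 166}{4} - \frac{2859}{4}) = - (- \frac{777}{4} + \frac{\frac{117315}{709} + \sqrt{190}}{4} - \frac{2859}{4}) = - (- \frac{777}{4} + \left(\frac{117315}{2836} + \frac{\sqrt{190}}{4}\right) - \frac{2859}{4}) = - (- \frac{2460609}{2836} + \frac{\sqrt{190}}{4}) = \frac{2460609}{2836} - \frac{\sqrt{190}}{4}$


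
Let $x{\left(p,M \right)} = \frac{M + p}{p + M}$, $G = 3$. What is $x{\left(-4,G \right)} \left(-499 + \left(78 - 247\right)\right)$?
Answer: $-668$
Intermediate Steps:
$x{\left(p,M \right)} = 1$ ($x{\left(p,M \right)} = \frac{M + p}{M + p} = 1$)
$x{\left(-4,G \right)} \left(-499 + \left(78 - 247\right)\right) = 1 \left(-499 + \left(78 - 247\right)\right) = 1 \left(-499 - 169\right) = 1 \left(-668\right) = -668$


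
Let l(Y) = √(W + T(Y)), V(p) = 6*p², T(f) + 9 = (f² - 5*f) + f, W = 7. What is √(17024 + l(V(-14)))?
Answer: √(17024 + √1378270) ≈ 134.90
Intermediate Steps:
T(f) = -9 + f² - 4*f (T(f) = -9 + ((f² - 5*f) + f) = -9 + (f² - 4*f) = -9 + f² - 4*f)
l(Y) = √(-2 + Y² - 4*Y) (l(Y) = √(7 + (-9 + Y² - 4*Y)) = √(-2 + Y² - 4*Y))
√(17024 + l(V(-14))) = √(17024 + √(-2 + (6*(-14)²)² - 24*(-14)²)) = √(17024 + √(-2 + (6*196)² - 24*196)) = √(17024 + √(-2 + 1176² - 4*1176)) = √(17024 + √(-2 + 1382976 - 4704)) = √(17024 + √1378270)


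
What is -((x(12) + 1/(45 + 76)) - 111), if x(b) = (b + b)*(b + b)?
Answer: -56266/121 ≈ -465.01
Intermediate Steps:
x(b) = 4*b² (x(b) = (2*b)*(2*b) = 4*b²)
-((x(12) + 1/(45 + 76)) - 111) = -((4*12² + 1/(45 + 76)) - 111) = -((4*144 + 1/121) - 111) = -((576 + 1/121) - 111) = -(69697/121 - 111) = -1*56266/121 = -56266/121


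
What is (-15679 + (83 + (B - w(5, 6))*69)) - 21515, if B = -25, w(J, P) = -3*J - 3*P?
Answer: -36559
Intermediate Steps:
(-15679 + (83 + (B - w(5, 6))*69)) - 21515 = (-15679 + (83 + (-25 - (-3*5 - 3*6))*69)) - 21515 = (-15679 + (83 + (-25 - (-15 - 18))*69)) - 21515 = (-15679 + (83 + (-25 - 1*(-33))*69)) - 21515 = (-15679 + (83 + (-25 + 33)*69)) - 21515 = (-15679 + (83 + 8*69)) - 21515 = (-15679 + (83 + 552)) - 21515 = (-15679 + 635) - 21515 = -15044 - 21515 = -36559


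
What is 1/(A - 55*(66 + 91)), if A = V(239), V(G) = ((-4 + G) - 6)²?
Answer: 1/43806 ≈ 2.2828e-5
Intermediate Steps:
V(G) = (-10 + G)²
A = 52441 (A = (-10 + 239)² = 229² = 52441)
1/(A - 55*(66 + 91)) = 1/(52441 - 55*(66 + 91)) = 1/(52441 - 55*157) = 1/(52441 - 8635) = 1/43806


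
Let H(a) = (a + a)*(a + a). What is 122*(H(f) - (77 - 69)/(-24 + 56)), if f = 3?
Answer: 8723/2 ≈ 4361.5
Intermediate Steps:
H(a) = 4*a² (H(a) = (2*a)*(2*a) = 4*a²)
122*(H(f) - (77 - 69)/(-24 + 56)) = 122*(4*3² - (77 - 69)/(-24 + 56)) = 122*(4*9 - 8/32) = 122*(36 - 8/32) = 122*(36 - 1*¼) = 122*(36 - ¼) = 122*(143/4) = 8723/2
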